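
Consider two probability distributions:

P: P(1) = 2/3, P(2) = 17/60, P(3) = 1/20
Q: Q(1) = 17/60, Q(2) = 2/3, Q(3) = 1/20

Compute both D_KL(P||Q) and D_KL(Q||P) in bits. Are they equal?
D_KL(P||Q) = 0.4732 bits, D_KL(Q||P) = 0.4732 bits. Yes, in this case they are equal (although KL divergence is not symmetric in general).

D_KL(P||Q) = Σ P(x) log₂(P(x)/Q(x))

Computing term by term:
  P(1)·log₂(P(1)/Q(1)) = (2/3)·log₂((2/3)/(17/60)) = 0.82298
  P(2)·log₂(P(2)/Q(2)) = (17/60)·log₂((17/60)/(2/3)) = -0.34977
  P(3)·log₂(P(3)/Q(3)) = (1/20)·log₂((1/20)/(1/20)) = 0.00000

D_KL(P||Q) = 0.82298 - 0.34977 + 0.00000 = 0.47321 ≈ 0.4732 bits

D_KL(Q||P) = Σ Q(x) log₂(Q(x)/P(x))

Computing term by term:
  Q(1)·log₂(Q(1)/P(1)) = (17/60)·log₂((17/60)/(2/3)) = -0.34977
  Q(2)·log₂(Q(2)/P(2)) = (2/3)·log₂((2/3)/(17/60)) = 0.82298
  Q(3)·log₂(Q(3)/P(3)) = (1/20)·log₂((1/20)/(1/20)) = 0.00000

D_KL(Q||P) = -0.34977 + 0.82298 + 0.00000 = 0.47321 ≈ 0.4732 bits

These ARE equal here. Q is P with outcomes relabeled (Q(1) = P(2), Q(2) = P(1)) by a relabeling that is its own inverse, so the two sums contain exactly the same terms in a different order. This is a special case — KL divergence is not symmetric in general: D_KL(P||Q) ≠ D_KL(Q||P) for most P, Q.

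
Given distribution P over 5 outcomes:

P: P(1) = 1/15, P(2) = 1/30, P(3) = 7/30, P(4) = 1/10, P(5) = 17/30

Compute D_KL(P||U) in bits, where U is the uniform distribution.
0.6115 bits

U(i) = 1/5 for all i

D_KL(P||U) = Σ P(x) log₂(P(x) / (1/5))
           = Σ P(x) log₂(P(x)) + log₂(5)
           = log₂(5) - H(P)

H(P) = -Σ P(x) log₂(P(x)):
  -P(1)·log₂(P(1)) = -(1/15)·log₂(1/15) = 0.26046
  -P(2)·log₂(P(2)) = -(1/30)·log₂(1/30) = 0.16356
  -P(3)·log₂(P(3)) = -(7/30)·log₂(7/30) = 0.48989
  -P(4)·log₂(P(4)) = -(1/10)·log₂(1/10) = 0.33219
  -P(5)·log₂(P(5)) = -(17/30)·log₂(17/30) = 0.46434
H(P) = 0.26046 + 0.16356 + 0.48989 + 0.33219 + 0.46434 = 1.71044 bits

log₂(5) = 2.32193 bits

D_KL(P||U) = 2.32193 - 1.71044 = 0.61149 ≈ 0.6115 bits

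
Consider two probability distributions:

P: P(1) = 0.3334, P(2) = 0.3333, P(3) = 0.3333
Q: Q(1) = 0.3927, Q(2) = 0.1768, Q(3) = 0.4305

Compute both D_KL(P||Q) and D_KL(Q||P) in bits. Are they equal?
D_KL(P||Q) = 0.1031 bits, D_KL(Q||P) = 0.0900 bits. No, they are not equal.

D_KL(P||Q) = Σ P(x) log₂(P(x)/Q(x))

Computing term by term:
  P(1)·log₂(P(1)/Q(1)) = 0.3334·log₂(0.3334/0.3927) = -0.07874
  P(2)·log₂(P(2)/Q(2)) = 0.3333·log₂(0.3333/0.1768) = 0.30487
  P(3)·log₂(P(3)/Q(3)) = 0.3333·log₂(0.3333/0.4305) = -0.12305

D_KL(P||Q) = -0.07874 + 0.30487 - 0.12305 = 0.10308 ≈ 0.1031 bits

D_KL(Q||P) = Σ Q(x) log₂(Q(x)/P(x))

Computing term by term:
  Q(1)·log₂(Q(1)/P(1)) = 0.3927·log₂(0.3927/0.3334) = 0.09275
  Q(2)·log₂(Q(2)/P(2)) = 0.1768·log₂(0.1768/0.3333) = -0.16172
  Q(3)·log₂(Q(3)/P(3)) = 0.4305·log₂(0.4305/0.3333) = 0.15894

D_KL(Q||P) = 0.09275 - 0.16172 + 0.15894 = 0.08997 ≈ 0.0900 bits

These are NOT equal (difference: 0.0131 bits). KL divergence is asymmetric: D_KL(P||Q) ≠ D_KL(Q||P) in general.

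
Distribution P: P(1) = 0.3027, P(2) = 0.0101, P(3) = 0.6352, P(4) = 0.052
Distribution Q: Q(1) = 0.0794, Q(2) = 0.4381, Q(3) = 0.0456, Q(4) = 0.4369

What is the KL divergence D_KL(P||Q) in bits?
2.7836 bits

D_KL(P||Q) = Σ P(x) log₂(P(x)/Q(x))

Computing term by term:
  P(1)·log₂(P(1)/Q(1)) = 0.3027·log₂(0.3027/0.0794) = 0.58442
  P(2)·log₂(P(2)/Q(2)) = 0.0101·log₂(0.0101/0.4381) = -0.05493
  P(3)·log₂(P(3)/Q(3)) = 0.6352·log₂(0.6352/0.0456) = 2.41383
  P(4)·log₂(P(4)/Q(4)) = 0.052·log₂(0.052/0.4369) = -0.15968

D_KL(P||Q) = 0.58442 - 0.05493 + 2.41383 - 0.15968 = 2.78364 ≈ 2.7836 bits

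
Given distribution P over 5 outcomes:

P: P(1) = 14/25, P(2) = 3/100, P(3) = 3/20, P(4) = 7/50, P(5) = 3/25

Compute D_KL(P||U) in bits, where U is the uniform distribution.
0.5270 bits

U(i) = 1/5 for all i

D_KL(P||U) = Σ P(x) log₂(P(x) / (1/5))
           = Σ P(x) log₂(P(x)) + log₂(5)
           = log₂(5) - H(P)

H(P) = -Σ P(x) log₂(P(x)):
  -P(1)·log₂(P(1)) = -(14/25)·log₂(14/25) = 0.46844
  -P(2)·log₂(P(2)) = -(3/100)·log₂(3/100) = 0.15177
  -P(3)·log₂(P(3)) = -(3/20)·log₂(3/20) = 0.41054
  -P(4)·log₂(P(4)) = -(7/50)·log₂(7/50) = 0.39711
  -P(5)·log₂(P(5)) = -(3/25)·log₂(3/25) = 0.36707
H(P) = 0.46844 + 0.15177 + 0.41054 + 0.39711 + 0.36707 = 1.79493 bits

log₂(5) = 2.32193 bits

D_KL(P||U) = 2.32193 - 1.79493 = 0.52700 ≈ 0.5270 bits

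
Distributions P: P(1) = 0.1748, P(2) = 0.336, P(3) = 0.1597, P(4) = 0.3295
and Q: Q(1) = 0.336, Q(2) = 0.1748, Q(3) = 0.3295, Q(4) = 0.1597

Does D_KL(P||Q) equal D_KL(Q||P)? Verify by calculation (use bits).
D_KL(P||Q) = 0.3294 bits, D_KL(Q||P) = 0.3294 bits. Yes — for this pair D_KL(P||Q) = D_KL(Q||P).

D_KL(P||Q) = Σ P(x) log₂(P(x)/Q(x))

Computing term by term:
  P(1)·log₂(P(1)/Q(1)) = 0.1748·log₂(0.1748/0.336) = -0.16479
  P(2)·log₂(P(2)/Q(2)) = 0.336·log₂(0.336/0.1748) = 0.31677
  P(3)·log₂(P(3)/Q(3)) = 0.1597·log₂(0.1597/0.3295) = -0.16687
  P(4)·log₂(P(4)/Q(4)) = 0.3295·log₂(0.3295/0.1597) = 0.34430

D_KL(P||Q) = -0.16479 + 0.31677 - 0.16687 + 0.34430 = 0.32941 ≈ 0.3294 bits

D_KL(Q||P) = Σ Q(x) log₂(Q(x)/P(x))

Computing term by term:
  Q(1)·log₂(Q(1)/P(1)) = 0.336·log₂(0.336/0.1748) = 0.31677
  Q(2)·log₂(Q(2)/P(2)) = 0.1748·log₂(0.1748/0.336) = -0.16479
  Q(3)·log₂(Q(3)/P(3)) = 0.3295·log₂(0.3295/0.1597) = 0.34430
  Q(4)·log₂(Q(4)/P(4)) = 0.1597·log₂(0.1597/0.3295) = -0.16687

D_KL(Q||P) = 0.31677 - 0.16479 + 0.34430 - 0.16687 = 0.32941 ≈ 0.3294 bits

These ARE equal here. Q is P with outcomes relabeled (Q(1) = P(2), Q(2) = P(1), Q(3) = P(4), Q(4) = P(3)) by a relabeling that is its own inverse, so the two sums contain exactly the same terms in a different order. This is a special case — KL divergence is not symmetric in general: D_KL(P||Q) ≠ D_KL(Q||P) for most P, Q.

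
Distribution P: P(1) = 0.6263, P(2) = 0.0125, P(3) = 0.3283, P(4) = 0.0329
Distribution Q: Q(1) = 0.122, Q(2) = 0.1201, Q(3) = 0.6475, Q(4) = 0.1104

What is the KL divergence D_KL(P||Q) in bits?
1.0581 bits

D_KL(P||Q) = Σ P(x) log₂(P(x)/Q(x))

Computing term by term:
  P(1)·log₂(P(1)/Q(1)) = 0.6263·log₂(0.6263/0.122) = 1.47805
  P(2)·log₂(P(2)/Q(2)) = 0.0125·log₂(0.0125/0.1201) = -0.04080
  P(3)·log₂(P(3)/Q(3)) = 0.3283·log₂(0.3283/0.6475) = -0.32169
  P(4)·log₂(P(4)/Q(4)) = 0.0329·log₂(0.0329/0.1104) = -0.05746

D_KL(P||Q) = 1.47805 - 0.04080 - 0.32169 - 0.05746 = 1.05810 ≈ 1.0581 bits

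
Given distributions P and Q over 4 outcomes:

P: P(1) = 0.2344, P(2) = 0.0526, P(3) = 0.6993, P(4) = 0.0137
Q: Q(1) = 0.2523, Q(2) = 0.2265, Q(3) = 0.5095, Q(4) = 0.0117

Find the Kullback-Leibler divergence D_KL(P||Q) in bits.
0.1869 bits

D_KL(P||Q) = Σ P(x) log₂(P(x)/Q(x))

Computing term by term:
  P(1)·log₂(P(1)/Q(1)) = 0.2344·log₂(0.2344/0.2523) = -0.02489
  P(2)·log₂(P(2)/Q(2)) = 0.0526·log₂(0.0526/0.2265) = -0.11080
  P(3)·log₂(P(3)/Q(3)) = 0.6993·log₂(0.6993/0.5095) = 0.31946
  P(4)·log₂(P(4)/Q(4)) = 0.0137·log₂(0.0137/0.0117) = 0.00312

D_KL(P||Q) = -0.02489 - 0.11080 + 0.31946 + 0.00312 = 0.18689 ≈ 0.1869 bits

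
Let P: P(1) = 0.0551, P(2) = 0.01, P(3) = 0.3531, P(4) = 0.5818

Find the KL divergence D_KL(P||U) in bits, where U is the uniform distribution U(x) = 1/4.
0.7182 bits

U(i) = 1/4 for all i

D_KL(P||U) = Σ P(x) log₂(P(x) / (1/4))
           = Σ P(x) log₂(P(x)) + log₂(4)
           = log₂(4) - H(P)

H(P) = -Σ P(x) log₂(P(x)):
  -P(1)·log₂(P(1)) = -(0.0551)·log₂(0.0551) = 0.23042
  -P(2)·log₂(P(2)) = -(0.01)·log₂(0.01) = 0.06644
  -P(3)·log₂(P(3)) = -(0.3531)·log₂(0.3531) = 0.53030
  -P(4)·log₂(P(4)) = -(0.5818)·log₂(0.5818) = 0.45462
H(P) = 0.23042 + 0.06644 + 0.53030 + 0.45462 = 1.28178 bits

log₂(4) = 2.00000 bits

D_KL(P||U) = 2.00000 - 1.28178 = 0.71822 ≈ 0.7182 bits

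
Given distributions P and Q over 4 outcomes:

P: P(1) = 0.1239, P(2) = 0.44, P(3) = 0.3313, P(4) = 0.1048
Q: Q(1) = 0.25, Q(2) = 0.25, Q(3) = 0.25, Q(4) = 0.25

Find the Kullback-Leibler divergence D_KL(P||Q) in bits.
0.2365 bits

D_KL(P||Q) = Σ P(x) log₂(P(x)/Q(x))

Computing term by term:
  P(1)·log₂(P(1)/Q(1)) = 0.1239·log₂(0.1239/0.25) = -0.12548
  P(2)·log₂(P(2)/Q(2)) = 0.44·log₂(0.44/0.25) = 0.35885
  P(3)·log₂(P(3)/Q(3)) = 0.3313·log₂(0.3313/0.25) = 0.13458
  P(4)·log₂(P(4)/Q(4)) = 0.1048·log₂(0.1048/0.25) = -0.13145

D_KL(P||Q) = -0.12548 + 0.35885 + 0.13458 - 0.13145 = 0.23650 ≈ 0.2365 bits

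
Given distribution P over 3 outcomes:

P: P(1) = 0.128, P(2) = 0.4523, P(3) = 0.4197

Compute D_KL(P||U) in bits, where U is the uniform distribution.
0.1619 bits

U(i) = 1/3 for all i

D_KL(P||U) = Σ P(x) log₂(P(x) / (1/3))
           = Σ P(x) log₂(P(x)) + log₂(3)
           = log₂(3) - H(P)

H(P) = -Σ P(x) log₂(P(x)):
  -P(1)·log₂(P(1)) = -(0.128)·log₂(0.128) = 0.37962
  -P(2)·log₂(P(2)) = -(0.4523)·log₂(0.4523) = 0.51772
  -P(3)·log₂(P(3)) = -(0.4197)·log₂(0.4197) = 0.52570
H(P) = 0.37962 + 0.51772 + 0.52570 = 1.42304 bits

log₂(3) = 1.58496 bits

D_KL(P||U) = 1.58496 - 1.42304 = 0.16192 ≈ 0.1619 bits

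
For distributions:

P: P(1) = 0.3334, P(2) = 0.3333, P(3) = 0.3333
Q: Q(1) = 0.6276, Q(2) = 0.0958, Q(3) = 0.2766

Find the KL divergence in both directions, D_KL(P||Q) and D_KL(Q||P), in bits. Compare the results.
D_KL(P||Q) = 0.3849 bits, D_KL(Q||P) = 0.3260 bits. D_KL(P||Q) is larger than D_KL(Q||P) by 0.0589 bits; the two directions differ.

D_KL(P||Q) = Σ P(x) log₂(P(x)/Q(x))

Computing term by term:
  P(1)·log₂(P(1)/Q(1)) = 0.3334·log₂(0.3334/0.6276) = -0.30426
  P(2)·log₂(P(2)/Q(2)) = 0.3333·log₂(0.3333/0.0958) = 0.59951
  P(3)·log₂(P(3)/Q(3)) = 0.3333·log₂(0.3333/0.2766) = 0.08966

D_KL(P||Q) = -0.30426 + 0.59951 + 0.08966 = 0.38491 ≈ 0.3849 bits

D_KL(Q||P) = Σ Q(x) log₂(Q(x)/P(x))

Computing term by term:
  Q(1)·log₂(Q(1)/P(1)) = 0.6276·log₂(0.6276/0.3334) = 0.57274
  Q(2)·log₂(Q(2)/P(2)) = 0.0958·log₂(0.0958/0.3333) = -0.17232
  Q(3)·log₂(Q(3)/P(3)) = 0.2766·log₂(0.2766/0.3333) = -0.07441

D_KL(Q||P) = 0.57274 - 0.17232 - 0.07441 = 0.32601 ≈ 0.3260 bits

These are NOT equal (difference: 0.0589 bits). KL divergence is asymmetric: D_KL(P||Q) ≠ D_KL(Q||P) in general.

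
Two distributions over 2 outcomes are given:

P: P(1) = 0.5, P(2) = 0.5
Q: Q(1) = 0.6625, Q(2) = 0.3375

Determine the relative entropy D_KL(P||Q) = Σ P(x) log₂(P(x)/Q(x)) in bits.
0.0805 bits

D_KL(P||Q) = Σ P(x) log₂(P(x)/Q(x))

Computing term by term:
  P(1)·log₂(P(1)/Q(1)) = 0.5·log₂(0.5/0.6625) = -0.20300
  P(2)·log₂(P(2)/Q(2)) = 0.5·log₂(0.5/0.3375) = 0.28352

D_KL(P||Q) = -0.20300 + 0.28352 = 0.08052 ≈ 0.0805 bits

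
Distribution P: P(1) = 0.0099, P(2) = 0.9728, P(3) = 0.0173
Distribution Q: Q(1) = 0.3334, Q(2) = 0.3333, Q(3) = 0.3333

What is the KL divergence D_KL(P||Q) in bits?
1.3792 bits

D_KL(P||Q) = Σ P(x) log₂(P(x)/Q(x))

Computing term by term:
  P(1)·log₂(P(1)/Q(1)) = 0.0099·log₂(0.0099/0.3334) = -0.05023
  P(2)·log₂(P(2)/Q(2)) = 0.9728·log₂(0.9728/0.3333) = 1.50329
  P(3)·log₂(P(3)/Q(3)) = 0.0173·log₂(0.0173/0.3333) = -0.07384

D_KL(P||Q) = -0.05023 + 1.50329 - 0.07384 = 1.37922 ≈ 1.3792 bits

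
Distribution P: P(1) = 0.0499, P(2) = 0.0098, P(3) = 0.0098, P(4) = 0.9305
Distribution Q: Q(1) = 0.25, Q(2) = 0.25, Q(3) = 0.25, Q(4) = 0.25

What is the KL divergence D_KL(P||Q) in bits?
1.5567 bits

D_KL(P||Q) = Σ P(x) log₂(P(x)/Q(x))

Computing term by term:
  P(1)·log₂(P(1)/Q(1)) = 0.0499·log₂(0.0499/0.25) = -0.11601
  P(2)·log₂(P(2)/Q(2)) = 0.0098·log₂(0.0098/0.25) = -0.04580
  P(3)·log₂(P(3)/Q(3)) = 0.0098·log₂(0.0098/0.25) = -0.04580
  P(4)·log₂(P(4)/Q(4)) = 0.9305·log₂(0.9305/0.25) = 1.76430

D_KL(P||Q) = -0.11601 - 0.04580 - 0.04580 + 1.76430 = 1.55669 ≈ 1.5567 bits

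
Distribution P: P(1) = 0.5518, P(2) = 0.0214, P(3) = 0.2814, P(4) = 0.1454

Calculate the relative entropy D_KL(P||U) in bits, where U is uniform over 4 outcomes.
0.4887 bits

U(i) = 1/4 for all i

D_KL(P||U) = Σ P(x) log₂(P(x) / (1/4))
           = Σ P(x) log₂(P(x)) + log₂(4)
           = log₂(4) - H(P)

H(P) = -Σ P(x) log₂(P(x)):
  -P(1)·log₂(P(1)) = -(0.5518)·log₂(0.5518) = 0.47332
  -P(2)·log₂(P(2)) = -(0.0214)·log₂(0.0214) = 0.11869
  -P(3)·log₂(P(3)) = -(0.2814)·log₂(0.2814) = 0.51477
  -P(4)·log₂(P(4)) = -(0.1454)·log₂(0.1454) = 0.40449
H(P) = 0.47332 + 0.11869 + 0.51477 + 0.40449 = 1.51127 bits

log₂(4) = 2.00000 bits

D_KL(P||U) = 2.00000 - 1.51127 = 0.48873 ≈ 0.4887 bits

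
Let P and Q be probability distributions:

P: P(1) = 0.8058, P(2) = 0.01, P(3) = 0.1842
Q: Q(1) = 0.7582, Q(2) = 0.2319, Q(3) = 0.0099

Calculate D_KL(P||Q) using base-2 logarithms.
0.8023 bits

D_KL(P||Q) = Σ P(x) log₂(P(x)/Q(x))

Computing term by term:
  P(1)·log₂(P(1)/Q(1)) = 0.8058·log₂(0.8058/0.7582) = 0.07078
  P(2)·log₂(P(2)/Q(2)) = 0.01·log₂(0.01/0.2319) = -0.04535
  P(3)·log₂(P(3)/Q(3)) = 0.1842·log₂(0.1842/0.0099) = 0.77690

D_KL(P||Q) = 0.07078 - 0.04535 + 0.77690 = 0.80233 ≈ 0.8023 bits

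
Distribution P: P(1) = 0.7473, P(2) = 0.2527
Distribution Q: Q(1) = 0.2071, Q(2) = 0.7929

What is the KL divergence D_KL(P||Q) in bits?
0.9666 bits

D_KL(P||Q) = Σ P(x) log₂(P(x)/Q(x))

Computing term by term:
  P(1)·log₂(P(1)/Q(1)) = 0.7473·log₂(0.7473/0.2071) = 1.38352
  P(2)·log₂(P(2)/Q(2)) = 0.2527·log₂(0.2527/0.7929) = -0.41688

D_KL(P||Q) = 1.38352 - 0.41688 = 0.96664 ≈ 0.9666 bits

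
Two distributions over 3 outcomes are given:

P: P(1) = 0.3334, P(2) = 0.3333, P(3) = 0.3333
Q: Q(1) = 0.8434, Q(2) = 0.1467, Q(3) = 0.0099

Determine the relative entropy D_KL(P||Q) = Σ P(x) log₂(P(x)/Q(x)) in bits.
1.6391 bits

D_KL(P||Q) = Σ P(x) log₂(P(x)/Q(x))

Computing term by term:
  P(1)·log₂(P(1)/Q(1)) = 0.3334·log₂(0.3334/0.8434) = -0.44641
  P(2)·log₂(P(2)/Q(2)) = 0.3333·log₂(0.3333/0.1467) = 0.39461
  P(3)·log₂(P(3)/Q(3)) = 0.3333·log₂(0.3333/0.0099) = 1.69091

D_KL(P||Q) = -0.44641 + 0.39461 + 1.69091 = 1.63911 ≈ 1.6391 bits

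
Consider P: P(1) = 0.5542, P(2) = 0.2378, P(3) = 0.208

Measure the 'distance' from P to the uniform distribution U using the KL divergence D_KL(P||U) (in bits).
0.1491 bits

U(i) = 1/3 for all i

D_KL(P||U) = Σ P(x) log₂(P(x) / (1/3))
           = Σ P(x) log₂(P(x)) + log₂(3)
           = log₂(3) - H(P)

H(P) = -Σ P(x) log₂(P(x)):
  -P(1)·log₂(P(1)) = -(0.5542)·log₂(0.5542) = 0.47191
  -P(2)·log₂(P(2)) = -(0.2378)·log₂(0.2378) = 0.49276
  -P(3)·log₂(P(3)) = -(0.208)·log₂(0.208) = 0.47119
H(P) = 0.47191 + 0.49276 + 0.47119 = 1.43586 bits

log₂(3) = 1.58496 bits

D_KL(P||U) = 1.58496 - 1.43586 = 0.14910 ≈ 0.1491 bits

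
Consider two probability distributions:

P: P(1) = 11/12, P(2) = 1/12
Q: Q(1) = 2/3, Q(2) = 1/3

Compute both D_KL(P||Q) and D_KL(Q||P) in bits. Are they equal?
D_KL(P||Q) = 0.2545 bits, D_KL(Q||P) = 0.3604 bits. No, they are not equal.

D_KL(P||Q) = Σ P(x) log₂(P(x)/Q(x))

Computing term by term:
  P(1)·log₂(P(1)/Q(1)) = (11/12)·log₂((11/12)/(2/3)) = 0.42115
  P(2)·log₂(P(2)/Q(2)) = (1/12)·log₂((1/12)/(1/3)) = -0.16667

D_KL(P||Q) = 0.42115 - 0.16667 = 0.25448 ≈ 0.2545 bits

D_KL(Q||P) = Σ Q(x) log₂(Q(x)/P(x))

Computing term by term:
  Q(1)·log₂(Q(1)/P(1)) = (2/3)·log₂((2/3)/(11/12)) = -0.30629
  Q(2)·log₂(Q(2)/P(2)) = (1/3)·log₂((1/3)/(1/12)) = 0.66667

D_KL(Q||P) = -0.30629 + 0.66667 = 0.36038 ≈ 0.3604 bits

These are NOT equal (difference: 0.1059 bits). KL divergence is asymmetric: D_KL(P||Q) ≠ D_KL(Q||P) in general.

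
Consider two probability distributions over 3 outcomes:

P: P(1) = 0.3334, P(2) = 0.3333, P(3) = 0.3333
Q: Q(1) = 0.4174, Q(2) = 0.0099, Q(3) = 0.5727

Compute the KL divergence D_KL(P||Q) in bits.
1.3225 bits

D_KL(P||Q) = Σ P(x) log₂(P(x)/Q(x))

Computing term by term:
  P(1)·log₂(P(1)/Q(1)) = 0.3334·log₂(0.3334/0.4174) = -0.10808
  P(2)·log₂(P(2)/Q(2)) = 0.3333·log₂(0.3333/0.0099) = 1.69091
  P(3)·log₂(P(3)/Q(3)) = 0.3333·log₂(0.3333/0.5727) = -0.26029

D_KL(P||Q) = -0.10808 + 1.69091 - 0.26029 = 1.32254 ≈ 1.3225 bits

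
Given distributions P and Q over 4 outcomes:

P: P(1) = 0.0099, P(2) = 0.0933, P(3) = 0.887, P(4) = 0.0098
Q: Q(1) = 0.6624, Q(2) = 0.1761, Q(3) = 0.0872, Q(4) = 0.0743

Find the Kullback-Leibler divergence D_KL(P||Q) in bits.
2.7942 bits

D_KL(P||Q) = Σ P(x) log₂(P(x)/Q(x))

Computing term by term:
  P(1)·log₂(P(1)/Q(1)) = 0.0099·log₂(0.0099/0.6624) = -0.06003
  P(2)·log₂(P(2)/Q(2)) = 0.0933·log₂(0.0933/0.1761) = -0.08550
  P(3)·log₂(P(3)/Q(3)) = 0.887·log₂(0.887/0.0872) = 2.96838
  P(4)·log₂(P(4)/Q(4)) = 0.0098·log₂(0.0098/0.0743) = -0.02864

D_KL(P||Q) = -0.06003 - 0.08550 + 2.96838 - 0.02864 = 2.79421 ≈ 2.7942 bits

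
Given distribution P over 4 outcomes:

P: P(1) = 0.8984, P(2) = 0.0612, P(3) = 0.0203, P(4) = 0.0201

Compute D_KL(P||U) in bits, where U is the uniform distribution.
1.3870 bits

U(i) = 1/4 for all i

D_KL(P||U) = Σ P(x) log₂(P(x) / (1/4))
           = Σ P(x) log₂(P(x)) + log₂(4)
           = log₂(4) - H(P)

H(P) = -Σ P(x) log₂(P(x)):
  -P(1)·log₂(P(1)) = -(0.8984)·log₂(0.8984) = 0.13887
  -P(2)·log₂(P(2)) = -(0.0612)·log₂(0.0612) = 0.24666
  -P(3)·log₂(P(3)) = -(0.0203)·log₂(0.0203) = 0.11413
  -P(4)·log₂(P(4)) = -(0.0201)·log₂(0.0201) = 0.11330
H(P) = 0.13887 + 0.24666 + 0.11413 + 0.11330 = 0.61296 bits

log₂(4) = 2.00000 bits

D_KL(P||U) = 2.00000 - 0.61296 = 1.38704 ≈ 1.3870 bits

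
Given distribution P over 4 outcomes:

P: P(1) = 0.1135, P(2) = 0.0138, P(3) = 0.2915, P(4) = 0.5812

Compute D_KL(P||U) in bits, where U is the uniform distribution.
0.5850 bits

U(i) = 1/4 for all i

D_KL(P||U) = Σ P(x) log₂(P(x) / (1/4))
           = Σ P(x) log₂(P(x)) + log₂(4)
           = log₂(4) - H(P)

H(P) = -Σ P(x) log₂(P(x)):
  -P(1)·log₂(P(1)) = -(0.1135)·log₂(0.1135) = 0.35630
  -P(2)·log₂(P(2)) = -(0.0138)·log₂(0.0138) = 0.08527
  -P(3)·log₂(P(3)) = -(0.2915)·log₂(0.2915) = 0.51841
  -P(4)·log₂(P(4)) = -(0.5812)·log₂(0.5812) = 0.45502
H(P) = 0.35630 + 0.08527 + 0.51841 + 0.45502 = 1.41500 bits

log₂(4) = 2.00000 bits

D_KL(P||U) = 2.00000 - 1.41500 = 0.58500 ≈ 0.5850 bits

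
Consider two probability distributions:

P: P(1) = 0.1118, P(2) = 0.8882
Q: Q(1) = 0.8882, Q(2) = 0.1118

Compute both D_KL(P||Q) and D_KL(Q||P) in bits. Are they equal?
D_KL(P||Q) = 2.3214 bits, D_KL(Q||P) = 2.3214 bits. Yes, in this case they are equal (although KL divergence is not symmetric in general).

D_KL(P||Q) = Σ P(x) log₂(P(x)/Q(x))

Computing term by term:
  P(1)·log₂(P(1)/Q(1)) = 0.1118·log₂(0.1118/0.8882) = -0.33428
  P(2)·log₂(P(2)/Q(2)) = 0.8882·log₂(0.8882/0.1118) = 2.65569

D_KL(P||Q) = -0.33428 + 2.65569 = 2.32141 ≈ 2.3214 bits

D_KL(Q||P) = Σ Q(x) log₂(Q(x)/P(x))

Computing term by term:
  Q(1)·log₂(Q(1)/P(1)) = 0.8882·log₂(0.8882/0.1118) = 2.65569
  Q(2)·log₂(Q(2)/P(2)) = 0.1118·log₂(0.1118/0.8882) = -0.33428

D_KL(Q||P) = 2.65569 - 0.33428 = 2.32141 ≈ 2.3214 bits

These ARE equal here. Q is P with outcomes relabeled (Q(1) = P(2), Q(2) = P(1)) by a relabeling that is its own inverse, so the two sums contain exactly the same terms in a different order. This is a special case — KL divergence is not symmetric in general: D_KL(P||Q) ≠ D_KL(Q||P) for most P, Q.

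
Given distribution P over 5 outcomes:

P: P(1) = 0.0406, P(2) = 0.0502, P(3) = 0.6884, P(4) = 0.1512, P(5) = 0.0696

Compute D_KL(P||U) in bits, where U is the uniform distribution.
0.8671 bits

U(i) = 1/5 for all i

D_KL(P||U) = Σ P(x) log₂(P(x) / (1/5))
           = Σ P(x) log₂(P(x)) + log₂(5)
           = log₂(5) - H(P)

H(P) = -Σ P(x) log₂(P(x)):
  -P(1)·log₂(P(1)) = -(0.0406)·log₂(0.0406) = 0.18767
  -P(2)·log₂(P(2)) = -(0.0502)·log₂(0.0502) = 0.21667
  -P(3)·log₂(P(3)) = -(0.6884)·log₂(0.6884) = 0.37083
  -P(4)·log₂(P(4)) = -(0.1512)·log₂(0.1512) = 0.41209
  -P(5)·log₂(P(5)) = -(0.0696)·log₂(0.0696) = 0.26760
H(P) = 0.18767 + 0.21667 + 0.37083 + 0.41209 + 0.26760 = 1.45486 bits

log₂(5) = 2.32193 bits

D_KL(P||U) = 2.32193 - 1.45486 = 0.86707 ≈ 0.8671 bits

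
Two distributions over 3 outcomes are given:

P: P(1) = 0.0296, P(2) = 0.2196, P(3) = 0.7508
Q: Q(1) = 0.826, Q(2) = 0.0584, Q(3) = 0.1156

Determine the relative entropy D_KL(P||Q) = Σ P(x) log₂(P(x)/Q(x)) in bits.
2.3041 bits

D_KL(P||Q) = Σ P(x) log₂(P(x)/Q(x))

Computing term by term:
  P(1)·log₂(P(1)/Q(1)) = 0.0296·log₂(0.0296/0.826) = -0.14215
  P(2)·log₂(P(2)/Q(2)) = 0.2196·log₂(0.2196/0.0584) = 0.41962
  P(3)·log₂(P(3)/Q(3)) = 0.7508·log₂(0.7508/0.1156) = 2.02662

D_KL(P||Q) = -0.14215 + 0.41962 + 2.02662 = 2.30409 ≈ 2.3041 bits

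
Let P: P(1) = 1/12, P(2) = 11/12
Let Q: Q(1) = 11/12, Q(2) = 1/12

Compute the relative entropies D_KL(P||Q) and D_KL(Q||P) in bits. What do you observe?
D_KL(P||Q) = 2.8829 bits, D_KL(Q||P) = 2.8829 bits. The two directions give the same value here, because Q is a self-inverse relabeling of P; in general KL divergence is asymmetric.

D_KL(P||Q) = Σ P(x) log₂(P(x)/Q(x))

Computing term by term:
  P(1)·log₂(P(1)/Q(1)) = (1/12)·log₂((1/12)/(11/12)) = -0.28829
  P(2)·log₂(P(2)/Q(2)) = (11/12)·log₂((11/12)/(1/12)) = 3.17115

D_KL(P||Q) = -0.28829 + 3.17115 = 2.88286 ≈ 2.8829 bits

D_KL(Q||P) = Σ Q(x) log₂(Q(x)/P(x))

Computing term by term:
  Q(1)·log₂(Q(1)/P(1)) = (11/12)·log₂((11/12)/(1/12)) = 3.17115
  Q(2)·log₂(Q(2)/P(2)) = (1/12)·log₂((1/12)/(11/12)) = -0.28829

D_KL(Q||P) = 3.17115 - 0.28829 = 2.88286 ≈ 2.8829 bits

These ARE equal here. Q is P with outcomes relabeled (Q(1) = P(2), Q(2) = P(1)) by a relabeling that is its own inverse, so the two sums contain exactly the same terms in a different order. This is a special case — KL divergence is not symmetric in general: D_KL(P||Q) ≠ D_KL(Q||P) for most P, Q.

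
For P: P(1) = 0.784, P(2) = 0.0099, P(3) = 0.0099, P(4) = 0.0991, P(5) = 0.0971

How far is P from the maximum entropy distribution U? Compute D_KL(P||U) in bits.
1.2577 bits

U(i) = 1/5 for all i

D_KL(P||U) = Σ P(x) log₂(P(x) / (1/5))
           = Σ P(x) log₂(P(x)) + log₂(5)
           = log₂(5) - H(P)

H(P) = -Σ P(x) log₂(P(x)):
  -P(1)·log₂(P(1)) = -(0.784)·log₂(0.784) = 0.27524
  -P(2)·log₂(P(2)) = -(0.0099)·log₂(0.0099) = 0.06592
  -P(3)·log₂(P(3)) = -(0.0099)·log₂(0.0099) = 0.06592
  -P(4)·log₂(P(4)) = -(0.0991)·log₂(0.0991) = 0.33050
  -P(5)·log₂(P(5)) = -(0.0971)·log₂(0.0971) = 0.32668
H(P) = 0.27524 + 0.06592 + 0.06592 + 0.33050 + 0.32668 = 1.06426 bits

log₂(5) = 2.32193 bits

D_KL(P||U) = 2.32193 - 1.06426 = 1.25767 ≈ 1.2577 bits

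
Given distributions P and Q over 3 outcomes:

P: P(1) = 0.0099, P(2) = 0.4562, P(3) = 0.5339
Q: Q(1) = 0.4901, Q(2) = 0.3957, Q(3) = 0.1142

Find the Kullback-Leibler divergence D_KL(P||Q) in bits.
1.2258 bits

D_KL(P||Q) = Σ P(x) log₂(P(x)/Q(x))

Computing term by term:
  P(1)·log₂(P(1)/Q(1)) = 0.0099·log₂(0.0099/0.4901) = -0.05573
  P(2)·log₂(P(2)/Q(2)) = 0.4562·log₂(0.4562/0.3957) = 0.09364
  P(3)·log₂(P(3)/Q(3)) = 0.5339·log₂(0.5339/0.1142) = 1.18793

D_KL(P||Q) = -0.05573 + 0.09364 + 1.18793 = 1.22584 ≈ 1.2258 bits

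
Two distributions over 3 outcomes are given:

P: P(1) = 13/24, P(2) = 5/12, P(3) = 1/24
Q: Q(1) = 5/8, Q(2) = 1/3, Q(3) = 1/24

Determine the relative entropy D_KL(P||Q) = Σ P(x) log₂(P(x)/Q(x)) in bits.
0.0223 bits

D_KL(P||Q) = Σ P(x) log₂(P(x)/Q(x))

Computing term by term:
  P(1)·log₂(P(1)/Q(1)) = (13/24)·log₂((13/24)/(5/8)) = -0.11183
  P(2)·log₂(P(2)/Q(2)) = (5/12)·log₂((5/12)/(1/3)) = 0.13414
  P(3)·log₂(P(3)/Q(3)) = (1/24)·log₂((1/24)/(1/24)) = 0.00000

D_KL(P||Q) = -0.11183 + 0.13414 + 0.00000 = 0.02231 ≈ 0.0223 bits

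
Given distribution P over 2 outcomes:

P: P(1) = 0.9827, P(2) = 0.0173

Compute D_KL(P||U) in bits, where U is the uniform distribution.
0.8740 bits

U(i) = 1/2 for all i

D_KL(P||U) = Σ P(x) log₂(P(x) / (1/2))
           = Σ P(x) log₂(P(x)) + log₂(2)
           = log₂(2) - H(P)

H(P) = -Σ P(x) log₂(P(x)):
  -P(1)·log₂(P(1)) = -(0.9827)·log₂(0.9827) = 0.02474
  -P(2)·log₂(P(2)) = -(0.0173)·log₂(0.0173) = 0.10126
H(P) = 0.02474 + 0.10126 = 0.12600 bits

log₂(2) = 1.00000 bits

D_KL(P||U) = 1.00000 - 0.12600 = 0.87400 ≈ 0.8740 bits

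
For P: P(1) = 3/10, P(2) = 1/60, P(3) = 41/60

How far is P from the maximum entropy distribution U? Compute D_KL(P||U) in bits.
0.5900 bits

U(i) = 1/3 for all i

D_KL(P||U) = Σ P(x) log₂(P(x) / (1/3))
           = Σ P(x) log₂(P(x)) + log₂(3)
           = log₂(3) - H(P)

H(P) = -Σ P(x) log₂(P(x)):
  -P(1)·log₂(P(1)) = -(3/10)·log₂(3/10) = 0.52109
  -P(2)·log₂(P(2)) = -(1/60)·log₂(1/60) = 0.09845
  -P(3)·log₂(P(3)) = -(41/60)·log₂(41/60) = 0.37538
H(P) = 0.52109 + 0.09845 + 0.37538 = 0.99492 bits

log₂(3) = 1.58496 bits

D_KL(P||U) = 1.58496 - 0.99492 = 0.59004 ≈ 0.5900 bits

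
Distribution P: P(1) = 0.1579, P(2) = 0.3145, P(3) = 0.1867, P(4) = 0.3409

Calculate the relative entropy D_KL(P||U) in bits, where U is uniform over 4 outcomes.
0.0734 bits

U(i) = 1/4 for all i

D_KL(P||U) = Σ P(x) log₂(P(x) / (1/4))
           = Σ P(x) log₂(P(x)) + log₂(4)
           = log₂(4) - H(P)

H(P) = -Σ P(x) log₂(P(x)):
  -P(1)·log₂(P(1)) = -(0.1579)·log₂(0.1579) = 0.42047
  -P(2)·log₂(P(2)) = -(0.3145)·log₂(0.3145) = 0.52486
  -P(3)·log₂(P(3)) = -(0.1867)·log₂(0.1867) = 0.45204
  -P(4)·log₂(P(4)) = -(0.3409)·log₂(0.3409) = 0.52927
H(P) = 0.42047 + 0.52486 + 0.45204 + 0.52927 = 1.92664 bits

log₂(4) = 2.00000 bits

D_KL(P||U) = 2.00000 - 1.92664 = 0.07336 ≈ 0.0734 bits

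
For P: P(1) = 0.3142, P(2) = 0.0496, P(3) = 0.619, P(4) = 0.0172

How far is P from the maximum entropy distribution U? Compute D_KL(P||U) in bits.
0.7311 bits

U(i) = 1/4 for all i

D_KL(P||U) = Σ P(x) log₂(P(x) / (1/4))
           = Σ P(x) log₂(P(x)) + log₂(4)
           = log₂(4) - H(P)

H(P) = -Σ P(x) log₂(P(x)):
  -P(1)·log₂(P(1)) = -(0.3142)·log₂(0.3142) = 0.52479
  -P(2)·log₂(P(2)) = -(0.0496)·log₂(0.0496) = 0.21494
  -P(3)·log₂(P(3)) = -(0.619)·log₂(0.619) = 0.42834
  -P(4)·log₂(P(4)) = -(0.0172)·log₂(0.0172) = 0.10082
H(P) = 0.52479 + 0.21494 + 0.42834 + 0.10082 = 1.26889 bits

log₂(4) = 2.00000 bits

D_KL(P||U) = 2.00000 - 1.26889 = 0.73111 ≈ 0.7311 bits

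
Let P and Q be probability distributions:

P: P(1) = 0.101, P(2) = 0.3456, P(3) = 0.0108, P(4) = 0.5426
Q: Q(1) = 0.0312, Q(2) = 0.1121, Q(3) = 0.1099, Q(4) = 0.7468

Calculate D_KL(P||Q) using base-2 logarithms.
0.4463 bits

D_KL(P||Q) = Σ P(x) log₂(P(x)/Q(x))

Computing term by term:
  P(1)·log₂(P(1)/Q(1)) = 0.101·log₂(0.101/0.0312) = 0.17117
  P(2)·log₂(P(2)/Q(2)) = 0.3456·log₂(0.3456/0.1121) = 0.56136
  P(3)·log₂(P(3)/Q(3)) = 0.0108·log₂(0.0108/0.1099) = -0.03615
  P(4)·log₂(P(4)/Q(4)) = 0.5426·log₂(0.5426/0.7468) = -0.25005

D_KL(P||Q) = 0.17117 + 0.56136 - 0.03615 - 0.25005 = 0.44633 ≈ 0.4463 bits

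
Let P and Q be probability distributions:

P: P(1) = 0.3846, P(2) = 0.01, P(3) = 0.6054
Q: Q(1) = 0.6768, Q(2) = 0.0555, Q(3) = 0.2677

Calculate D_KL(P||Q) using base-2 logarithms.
0.3744 bits

D_KL(P||Q) = Σ P(x) log₂(P(x)/Q(x))

Computing term by term:
  P(1)·log₂(P(1)/Q(1)) = 0.3846·log₂(0.3846/0.6768) = -0.31359
  P(2)·log₂(P(2)/Q(2)) = 0.01·log₂(0.01/0.0555) = -0.02472
  P(3)·log₂(P(3)/Q(3)) = 0.6054·log₂(0.6054/0.2677) = 0.71272

D_KL(P||Q) = -0.31359 - 0.02472 + 0.71272 = 0.37441 ≈ 0.3744 bits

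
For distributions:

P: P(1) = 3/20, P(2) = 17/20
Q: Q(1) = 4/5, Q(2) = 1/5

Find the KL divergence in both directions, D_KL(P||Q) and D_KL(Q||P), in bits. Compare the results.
D_KL(P||Q) = 1.4121 bits, D_KL(Q||P) = 1.5145 bits. D_KL(Q||P) is larger than D_KL(P||Q) by 0.1024 bits; the two directions differ.

D_KL(P||Q) = Σ P(x) log₂(P(x)/Q(x))

Computing term by term:
  P(1)·log₂(P(1)/Q(1)) = (3/20)·log₂((3/20)/(4/5)) = -0.36226
  P(2)·log₂(P(2)/Q(2)) = (17/20)·log₂((17/20)/(1/5)) = 1.77434

D_KL(P||Q) = -0.36226 + 1.77434 = 1.41208 ≈ 1.4121 bits

D_KL(Q||P) = Σ Q(x) log₂(Q(x)/P(x))

Computing term by term:
  Q(1)·log₂(Q(1)/P(1)) = (4/5)·log₂((4/5)/(3/20)) = 1.93203
  Q(2)·log₂(Q(2)/P(2)) = (1/5)·log₂((1/5)/(17/20)) = -0.41749

D_KL(Q||P) = 1.93203 - 0.41749 = 1.51454 ≈ 1.5145 bits

These are NOT equal (difference: 0.1024 bits). KL divergence is asymmetric: D_KL(P||Q) ≠ D_KL(Q||P) in general.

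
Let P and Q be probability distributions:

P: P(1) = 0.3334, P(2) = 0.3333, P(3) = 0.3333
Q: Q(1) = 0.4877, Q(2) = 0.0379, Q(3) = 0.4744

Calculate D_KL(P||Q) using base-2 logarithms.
0.6927 bits

D_KL(P||Q) = Σ P(x) log₂(P(x)/Q(x))

Computing term by term:
  P(1)·log₂(P(1)/Q(1)) = 0.3334·log₂(0.3334/0.4877) = -0.18295
  P(2)·log₂(P(2)/Q(2)) = 0.3333·log₂(0.3333/0.0379) = 1.04541
  P(3)·log₂(P(3)/Q(3)) = 0.3333·log₂(0.3333/0.4744) = -0.16974

D_KL(P||Q) = -0.18295 + 1.04541 - 0.16974 = 0.69272 ≈ 0.6927 bits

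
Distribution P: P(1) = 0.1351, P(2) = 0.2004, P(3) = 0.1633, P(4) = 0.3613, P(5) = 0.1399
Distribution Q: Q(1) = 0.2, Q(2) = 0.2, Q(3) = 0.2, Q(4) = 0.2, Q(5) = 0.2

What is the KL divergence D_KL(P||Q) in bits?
0.1125 bits

D_KL(P||Q) = Σ P(x) log₂(P(x)/Q(x))

Computing term by term:
  P(1)·log₂(P(1)/Q(1)) = 0.1351·log₂(0.1351/0.2) = -0.07646
  P(2)·log₂(P(2)/Q(2)) = 0.2004·log₂(0.2004/0.2) = 0.00058
  P(3)·log₂(P(3)/Q(3)) = 0.1633·log₂(0.1633/0.2) = -0.04776
  P(4)·log₂(P(4)/Q(4)) = 0.3613·log₂(0.3613/0.2) = 0.30826
  P(5)·log₂(P(5)/Q(5)) = 0.1399·log₂(0.1399/0.2) = -0.07213

D_KL(P||Q) = -0.07646 + 0.00058 - 0.04776 + 0.30826 - 0.07213 = 0.11249 ≈ 0.1125 bits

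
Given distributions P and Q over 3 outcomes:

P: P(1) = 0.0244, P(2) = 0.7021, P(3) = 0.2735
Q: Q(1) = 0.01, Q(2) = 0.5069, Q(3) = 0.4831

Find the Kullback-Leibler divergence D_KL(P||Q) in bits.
0.1369 bits

D_KL(P||Q) = Σ P(x) log₂(P(x)/Q(x))

Computing term by term:
  P(1)·log₂(P(1)/Q(1)) = 0.0244·log₂(0.0244/0.01) = 0.03140
  P(2)·log₂(P(2)/Q(2)) = 0.7021·log₂(0.7021/0.5069) = 0.32997
  P(3)·log₂(P(3)/Q(3)) = 0.2735·log₂(0.2735/0.4831) = -0.22448

D_KL(P||Q) = 0.03140 + 0.32997 - 0.22448 = 0.13689 ≈ 0.1369 bits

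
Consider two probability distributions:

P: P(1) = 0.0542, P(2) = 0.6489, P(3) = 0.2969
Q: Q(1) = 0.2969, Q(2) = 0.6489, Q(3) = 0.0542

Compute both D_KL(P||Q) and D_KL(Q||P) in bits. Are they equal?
D_KL(P||Q) = 0.5955 bits, D_KL(Q||P) = 0.5955 bits. Yes, in this case they are equal (although KL divergence is not symmetric in general).

D_KL(P||Q) = Σ P(x) log₂(P(x)/Q(x))

Computing term by term:
  P(1)·log₂(P(1)/Q(1)) = 0.0542·log₂(0.0542/0.2969) = -0.13299
  P(2)·log₂(P(2)/Q(2)) = 0.6489·log₂(0.6489/0.6489) = 0.00000
  P(3)·log₂(P(3)/Q(3)) = 0.2969·log₂(0.2969/0.0542) = 0.72848

D_KL(P||Q) = -0.13299 + 0.00000 + 0.72848 = 0.59549 ≈ 0.5955 bits

D_KL(Q||P) = Σ Q(x) log₂(Q(x)/P(x))

Computing term by term:
  Q(1)·log₂(Q(1)/P(1)) = 0.2969·log₂(0.2969/0.0542) = 0.72848
  Q(2)·log₂(Q(2)/P(2)) = 0.6489·log₂(0.6489/0.6489) = 0.00000
  Q(3)·log₂(Q(3)/P(3)) = 0.0542·log₂(0.0542/0.2969) = -0.13299

D_KL(Q||P) = 0.72848 + 0.00000 - 0.13299 = 0.59549 ≈ 0.5955 bits

These ARE equal here. Q is P with outcomes relabeled (Q(1) = P(3), Q(3) = P(1)) by a relabeling that is its own inverse, so the two sums contain exactly the same terms in a different order. This is a special case — KL divergence is not symmetric in general: D_KL(P||Q) ≠ D_KL(Q||P) for most P, Q.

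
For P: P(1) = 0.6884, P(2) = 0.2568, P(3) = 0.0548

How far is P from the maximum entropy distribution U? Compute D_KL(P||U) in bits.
0.4809 bits

U(i) = 1/3 for all i

D_KL(P||U) = Σ P(x) log₂(P(x) / (1/3))
           = Σ P(x) log₂(P(x)) + log₂(3)
           = log₂(3) - H(P)

H(P) = -Σ P(x) log₂(P(x)):
  -P(1)·log₂(P(1)) = -(0.6884)·log₂(0.6884) = 0.37083
  -P(2)·log₂(P(2)) = -(0.2568)·log₂(0.2568) = 0.50366
  -P(3)·log₂(P(3)) = -(0.0548)·log₂(0.0548) = 0.22959
H(P) = 0.37083 + 0.50366 + 0.22959 = 1.10408 bits

log₂(3) = 1.58496 bits

D_KL(P||U) = 1.58496 - 1.10408 = 0.48088 ≈ 0.4809 bits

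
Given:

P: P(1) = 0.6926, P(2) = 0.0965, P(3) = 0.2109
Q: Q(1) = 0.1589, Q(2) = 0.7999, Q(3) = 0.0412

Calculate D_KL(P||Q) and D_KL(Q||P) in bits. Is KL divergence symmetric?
D_KL(P||Q) = 1.6734 bits, D_KL(Q||P) = 2.0061 bits. No, KL divergence is not symmetric.

D_KL(P||Q) = Σ P(x) log₂(P(x)/Q(x))

Computing term by term:
  P(1)·log₂(P(1)/Q(1)) = 0.6926·log₂(0.6926/0.1589) = 1.47102
  P(2)·log₂(P(2)/Q(2)) = 0.0965·log₂(0.0965/0.7999) = -0.29444
  P(3)·log₂(P(3)/Q(3)) = 0.2109·log₂(0.2109/0.0412) = 0.49685

D_KL(P||Q) = 1.47102 - 0.29444 + 0.49685 = 1.67343 ≈ 1.6734 bits

D_KL(Q||P) = Σ Q(x) log₂(Q(x)/P(x))

Computing term by term:
  Q(1)·log₂(Q(1)/P(1)) = 0.1589·log₂(0.1589/0.6926) = -0.33749
  Q(2)·log₂(Q(2)/P(2)) = 0.7999·log₂(0.7999/0.0965) = 2.44067
  Q(3)·log₂(Q(3)/P(3)) = 0.0412·log₂(0.0412/0.2109) = -0.09706

D_KL(Q||P) = -0.33749 + 2.44067 - 0.09706 = 2.00612 ≈ 2.0061 bits

These are NOT equal (difference: 0.3327 bits). KL divergence is asymmetric: D_KL(P||Q) ≠ D_KL(Q||P) in general.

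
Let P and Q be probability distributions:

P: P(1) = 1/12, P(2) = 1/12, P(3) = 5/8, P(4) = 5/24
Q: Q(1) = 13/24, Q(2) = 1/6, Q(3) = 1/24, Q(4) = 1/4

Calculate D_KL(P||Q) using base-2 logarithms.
2.0786 bits

D_KL(P||Q) = Σ P(x) log₂(P(x)/Q(x))

Computing term by term:
  P(1)·log₂(P(1)/Q(1)) = (1/12)·log₂((1/12)/(13/24)) = -0.22504
  P(2)·log₂(P(2)/Q(2)) = (1/12)·log₂((1/12)/(1/6)) = -0.08333
  P(3)·log₂(P(3)/Q(3)) = (5/8)·log₂((5/8)/(1/24)) = 2.44181
  P(4)·log₂(P(4)/Q(4)) = (5/24)·log₂((5/24)/(1/4)) = -0.05480

D_KL(P||Q) = -0.22504 - 0.08333 + 2.44181 - 0.05480 = 2.07864 ≈ 2.0786 bits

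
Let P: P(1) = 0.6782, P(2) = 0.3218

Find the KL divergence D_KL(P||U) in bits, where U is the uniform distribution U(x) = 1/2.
0.0937 bits

U(i) = 1/2 for all i

D_KL(P||U) = Σ P(x) log₂(P(x) / (1/2))
           = Σ P(x) log₂(P(x)) + log₂(2)
           = log₂(2) - H(P)

H(P) = -Σ P(x) log₂(P(x)):
  -P(1)·log₂(P(1)) = -(0.6782)·log₂(0.6782) = 0.37994
  -P(2)·log₂(P(2)) = -(0.3218)·log₂(0.3218) = 0.52639
H(P) = 0.37994 + 0.52639 = 0.90633 bits

log₂(2) = 1.00000 bits

D_KL(P||U) = 1.00000 - 0.90633 = 0.09367 ≈ 0.0937 bits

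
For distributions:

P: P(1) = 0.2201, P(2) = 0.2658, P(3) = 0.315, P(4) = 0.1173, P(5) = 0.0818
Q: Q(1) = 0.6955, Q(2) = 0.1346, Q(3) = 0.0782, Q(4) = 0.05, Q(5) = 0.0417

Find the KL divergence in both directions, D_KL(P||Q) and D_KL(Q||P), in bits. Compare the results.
D_KL(P||Q) = 0.7526 bits, D_KL(Q||P) = 0.7631 bits. D_KL(Q||P) is larger than D_KL(P||Q) by 0.0105 bits; the two directions differ.

D_KL(P||Q) = Σ P(x) log₂(P(x)/Q(x))

Computing term by term:
  P(1)·log₂(P(1)/Q(1)) = 0.2201·log₂(0.2201/0.6955) = -0.36534
  P(2)·log₂(P(2)/Q(2)) = 0.2658·log₂(0.2658/0.1346) = 0.26093
  P(3)·log₂(P(3)/Q(3)) = 0.315·log₂(0.315/0.0782) = 0.63319
  P(4)·log₂(P(4)/Q(4)) = 0.1173·log₂(0.1173/0.05) = 0.14430
  P(5)·log₂(P(5)/Q(5)) = 0.0818·log₂(0.0818/0.0417) = 0.07951

D_KL(P||Q) = -0.36534 + 0.26093 + 0.63319 + 0.14430 + 0.07951 = 0.75259 ≈ 0.7526 bits

D_KL(Q||P) = Σ Q(x) log₂(Q(x)/P(x))

Computing term by term:
  Q(1)·log₂(Q(1)/P(1)) = 0.6955·log₂(0.6955/0.2201) = 1.15445
  Q(2)·log₂(Q(2)/P(2)) = 0.1346·log₂(0.1346/0.2658) = -0.13213
  Q(3)·log₂(Q(3)/P(3)) = 0.0782·log₂(0.0782/0.315) = -0.15719
  Q(4)·log₂(Q(4)/P(4)) = 0.05·log₂(0.05/0.1173) = -0.06151
  Q(5)·log₂(Q(5)/P(5)) = 0.0417·log₂(0.0417/0.0818) = -0.04053

D_KL(Q||P) = 1.15445 - 0.13213 - 0.15719 - 0.06151 - 0.04053 = 0.76309 ≈ 0.7631 bits

These are NOT equal (difference: 0.0105 bits). KL divergence is asymmetric: D_KL(P||Q) ≠ D_KL(Q||P) in general.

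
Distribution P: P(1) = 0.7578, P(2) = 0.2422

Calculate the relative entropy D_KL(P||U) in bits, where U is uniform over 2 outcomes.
0.2013 bits

U(i) = 1/2 for all i

D_KL(P||U) = Σ P(x) log₂(P(x) / (1/2))
           = Σ P(x) log₂(P(x)) + log₂(2)
           = log₂(2) - H(P)

H(P) = -Σ P(x) log₂(P(x)):
  -P(1)·log₂(P(1)) = -(0.7578)·log₂(0.7578) = 0.30320
  -P(2)·log₂(P(2)) = -(0.2422)·log₂(0.2422) = 0.49548
H(P) = 0.30320 + 0.49548 = 0.79868 bits

log₂(2) = 1.00000 bits

D_KL(P||U) = 1.00000 - 0.79868 = 0.20132 ≈ 0.2013 bits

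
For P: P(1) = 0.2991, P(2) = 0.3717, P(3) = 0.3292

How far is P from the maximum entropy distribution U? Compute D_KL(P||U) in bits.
0.0057 bits

U(i) = 1/3 for all i

D_KL(P||U) = Σ P(x) log₂(P(x) / (1/3))
           = Σ P(x) log₂(P(x)) + log₂(3)
           = log₂(3) - H(P)

H(P) = -Σ P(x) log₂(P(x)):
  -P(1)·log₂(P(1)) = -(0.2991)·log₂(0.2991) = 0.52082
  -P(2)·log₂(P(2)) = -(0.3717)·log₂(0.3717) = 0.53071
  -P(3)·log₂(P(3)) = -(0.3292)·log₂(0.3292) = 0.52770
H(P) = 0.52082 + 0.53071 + 0.52770 = 1.57923 bits

log₂(3) = 1.58496 bits

D_KL(P||U) = 1.58496 - 1.57923 = 0.00573 ≈ 0.0057 bits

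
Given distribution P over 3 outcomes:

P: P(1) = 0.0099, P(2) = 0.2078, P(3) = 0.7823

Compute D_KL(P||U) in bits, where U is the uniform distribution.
0.7709 bits

U(i) = 1/3 for all i

D_KL(P||U) = Σ P(x) log₂(P(x) / (1/3))
           = Σ P(x) log₂(P(x)) + log₂(3)
           = log₂(3) - H(P)

H(P) = -Σ P(x) log₂(P(x)):
  -P(1)·log₂(P(1)) = -(0.0099)·log₂(0.0099) = 0.06592
  -P(2)·log₂(P(2)) = -(0.2078)·log₂(0.2078) = 0.47103
  -P(3)·log₂(P(3)) = -(0.7823)·log₂(0.7823) = 0.27710
H(P) = 0.06592 + 0.47103 + 0.27710 = 0.81405 bits

log₂(3) = 1.58496 bits

D_KL(P||U) = 1.58496 - 0.81405 = 0.77091 ≈ 0.7709 bits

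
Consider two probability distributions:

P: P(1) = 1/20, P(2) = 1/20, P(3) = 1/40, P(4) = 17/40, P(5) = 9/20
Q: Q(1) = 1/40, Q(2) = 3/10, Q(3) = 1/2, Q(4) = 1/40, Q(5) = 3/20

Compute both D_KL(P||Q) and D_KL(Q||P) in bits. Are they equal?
D_KL(P||Q) = 2.2631 bits, D_KL(Q||P) = 2.5715 bits. No, they are not equal.

D_KL(P||Q) = Σ P(x) log₂(P(x)/Q(x))

Computing term by term:
  P(1)·log₂(P(1)/Q(1)) = (1/20)·log₂((1/20)/(1/40)) = 0.05000
  P(2)·log₂(P(2)/Q(2)) = (1/20)·log₂((1/20)/(3/10)) = -0.12925
  P(3)·log₂(P(3)/Q(3)) = (1/40)·log₂((1/40)/(1/2)) = -0.10805
  P(4)·log₂(P(4)/Q(4)) = (17/40)·log₂((17/40)/(1/40)) = 1.73717
  P(5)·log₂(P(5)/Q(5)) = (9/20)·log₂((9/20)/(3/20)) = 0.71323

D_KL(P||Q) = 0.05000 - 0.12925 - 0.10805 + 1.73717 + 0.71323 = 2.26310 ≈ 2.2631 bits

D_KL(Q||P) = Σ Q(x) log₂(Q(x)/P(x))

Computing term by term:
  Q(1)·log₂(Q(1)/P(1)) = (1/40)·log₂((1/40)/(1/20)) = -0.02500
  Q(2)·log₂(Q(2)/P(2)) = (3/10)·log₂((3/10)/(1/20)) = 0.77549
  Q(3)·log₂(Q(3)/P(3)) = (1/2)·log₂((1/2)/(1/40)) = 2.16096
  Q(4)·log₂(Q(4)/P(4)) = (1/40)·log₂((1/40)/(17/40)) = -0.10219
  Q(5)·log₂(Q(5)/P(5)) = (3/20)·log₂((3/20)/(9/20)) = -0.23774

D_KL(Q||P) = -0.02500 + 0.77549 + 2.16096 - 0.10219 - 0.23774 = 2.57152 ≈ 2.5715 bits

These are NOT equal (difference: 0.3084 bits). KL divergence is asymmetric: D_KL(P||Q) ≠ D_KL(Q||P) in general.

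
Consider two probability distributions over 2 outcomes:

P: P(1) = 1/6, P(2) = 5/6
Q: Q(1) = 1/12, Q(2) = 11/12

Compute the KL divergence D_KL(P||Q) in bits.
0.0521 bits

D_KL(P||Q) = Σ P(x) log₂(P(x)/Q(x))

Computing term by term:
  P(1)·log₂(P(1)/Q(1)) = (1/6)·log₂((1/6)/(1/12)) = 0.16667
  P(2)·log₂(P(2)/Q(2)) = (5/6)·log₂((5/6)/(11/12)) = -0.11459

D_KL(P||Q) = 0.16667 - 0.11459 = 0.05208 ≈ 0.0521 bits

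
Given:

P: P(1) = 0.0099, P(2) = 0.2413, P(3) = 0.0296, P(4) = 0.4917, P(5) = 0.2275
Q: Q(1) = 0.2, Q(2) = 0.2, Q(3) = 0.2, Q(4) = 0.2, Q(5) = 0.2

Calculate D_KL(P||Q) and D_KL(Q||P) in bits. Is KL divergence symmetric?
D_KL(P||Q) = 0.6212 bits, D_KL(Q||P) = 1.0677 bits. No, KL divergence is not symmetric.

D_KL(P||Q) = Σ P(x) log₂(P(x)/Q(x))

Computing term by term:
  P(1)·log₂(P(1)/Q(1)) = 0.0099·log₂(0.0099/0.2) = -0.04293
  P(2)·log₂(P(2)/Q(2)) = 0.2413·log₂(0.2413/0.2) = 0.06535
  P(3)·log₂(P(3)/Q(3)) = 0.0296·log₂(0.0296/0.2) = -0.08159
  P(4)·log₂(P(4)/Q(4)) = 0.4917·log₂(0.4917/0.2) = 0.63812
  P(5)·log₂(P(5)/Q(5)) = 0.2275·log₂(0.2275/0.2) = 0.04228

D_KL(P||Q) = -0.04293 + 0.06535 - 0.08159 + 0.63812 + 0.04228 = 0.62123 ≈ 0.6212 bits

D_KL(Q||P) = Σ Q(x) log₂(Q(x)/P(x))

Computing term by term:
  Q(1)·log₂(Q(1)/P(1)) = 0.2·log₂(0.2/0.0099) = 0.86729
  Q(2)·log₂(Q(2)/P(2)) = 0.2·log₂(0.2/0.2413) = -0.05417
  Q(3)·log₂(Q(3)/P(3)) = 0.2·log₂(0.2/0.0296) = 0.55127
  Q(4)·log₂(Q(4)/P(4)) = 0.2·log₂(0.2/0.4917) = -0.25956
  Q(5)·log₂(Q(5)/P(5)) = 0.2·log₂(0.2/0.2275) = -0.03717

D_KL(Q||P) = 0.86729 - 0.05417 + 0.55127 - 0.25956 - 0.03717 = 1.06766 ≈ 1.0677 bits

These are NOT equal (difference: 0.4465 bits). KL divergence is asymmetric: D_KL(P||Q) ≠ D_KL(Q||P) in general.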